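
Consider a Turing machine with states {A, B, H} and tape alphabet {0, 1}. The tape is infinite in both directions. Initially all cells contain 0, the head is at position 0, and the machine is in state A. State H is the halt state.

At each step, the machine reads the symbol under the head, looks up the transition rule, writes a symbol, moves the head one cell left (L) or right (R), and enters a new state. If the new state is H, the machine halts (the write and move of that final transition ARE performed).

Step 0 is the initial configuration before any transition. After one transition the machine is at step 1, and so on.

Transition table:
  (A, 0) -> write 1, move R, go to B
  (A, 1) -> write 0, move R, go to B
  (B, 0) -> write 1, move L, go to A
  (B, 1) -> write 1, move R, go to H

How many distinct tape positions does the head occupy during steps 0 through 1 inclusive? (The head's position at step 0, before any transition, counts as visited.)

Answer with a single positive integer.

Step 1: in state A at pos 0, read 0 -> (A,0)->write 1,move R,goto B. Now: state=B, head=1, tape[-1..2]=0100 (head:   ^)
Head positions at steps 0..1: starting at 0, distinct positions visited = {0, 1} -> 2 position(s)

Answer: 2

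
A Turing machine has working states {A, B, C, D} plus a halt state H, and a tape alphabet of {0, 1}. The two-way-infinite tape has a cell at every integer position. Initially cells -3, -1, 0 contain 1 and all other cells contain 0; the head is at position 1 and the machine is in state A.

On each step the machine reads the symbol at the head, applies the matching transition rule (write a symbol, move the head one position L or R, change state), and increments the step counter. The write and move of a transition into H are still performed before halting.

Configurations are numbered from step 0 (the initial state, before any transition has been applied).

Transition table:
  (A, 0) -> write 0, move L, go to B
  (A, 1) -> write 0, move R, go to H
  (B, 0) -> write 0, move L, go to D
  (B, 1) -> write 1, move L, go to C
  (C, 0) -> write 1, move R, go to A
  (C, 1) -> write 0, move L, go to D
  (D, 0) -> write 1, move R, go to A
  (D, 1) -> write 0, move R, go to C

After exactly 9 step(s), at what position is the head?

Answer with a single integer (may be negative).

Answer: -4

Derivation:
Step 1: in state A at pos 1, read 0 -> (A,0)->write 0,move L,goto B. Now: state=B, head=0, tape[-4..2]=0101100 (head:     ^)
Step 2: in state B at pos 0, read 1 -> (B,1)->write 1,move L,goto C. Now: state=C, head=-1, tape[-4..2]=0101100 (head:    ^)
Step 3: in state C at pos -1, read 1 -> (C,1)->write 0,move L,goto D. Now: state=D, head=-2, tape[-4..2]=0100100 (head:   ^)
Step 4: in state D at pos -2, read 0 -> (D,0)->write 1,move R,goto A. Now: state=A, head=-1, tape[-4..2]=0110100 (head:    ^)
Step 5: in state A at pos -1, read 0 -> (A,0)->write 0,move L,goto B. Now: state=B, head=-2, tape[-4..2]=0110100 (head:   ^)
Step 6: in state B at pos -2, read 1 -> (B,1)->write 1,move L,goto C. Now: state=C, head=-3, tape[-4..2]=0110100 (head:  ^)
Step 7: in state C at pos -3, read 1 -> (C,1)->write 0,move L,goto D. Now: state=D, head=-4, tape[-5..2]=00010100 (head:  ^)
Step 8: in state D at pos -4, read 0 -> (D,0)->write 1,move R,goto A. Now: state=A, head=-3, tape[-5..2]=01010100 (head:   ^)
Step 9: in state A at pos -3, read 0 -> (A,0)->write 0,move L,goto B. Now: state=B, head=-4, tape[-5..2]=01010100 (head:  ^)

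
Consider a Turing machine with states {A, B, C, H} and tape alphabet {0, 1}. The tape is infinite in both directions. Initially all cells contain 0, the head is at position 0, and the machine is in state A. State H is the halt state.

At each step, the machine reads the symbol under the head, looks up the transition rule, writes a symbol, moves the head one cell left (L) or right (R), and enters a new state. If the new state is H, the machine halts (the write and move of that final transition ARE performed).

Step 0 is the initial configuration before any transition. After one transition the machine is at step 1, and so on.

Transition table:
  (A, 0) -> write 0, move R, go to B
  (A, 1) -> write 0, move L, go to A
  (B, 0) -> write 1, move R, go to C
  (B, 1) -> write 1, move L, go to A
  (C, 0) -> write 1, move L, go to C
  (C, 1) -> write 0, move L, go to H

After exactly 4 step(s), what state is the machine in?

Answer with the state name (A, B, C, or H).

Step 1: in state A at pos 0, read 0 -> (A,0)->write 0,move R,goto B. Now: state=B, head=1, tape[-1..2]=0000 (head:   ^)
Step 2: in state B at pos 1, read 0 -> (B,0)->write 1,move R,goto C. Now: state=C, head=2, tape[-1..3]=00100 (head:    ^)
Step 3: in state C at pos 2, read 0 -> (C,0)->write 1,move L,goto C. Now: state=C, head=1, tape[-1..3]=00110 (head:   ^)
Step 4: in state C at pos 1, read 1 -> (C,1)->write 0,move L,goto H. Now: state=H, head=0, tape[-1..3]=00010 (head:  ^)

Answer: H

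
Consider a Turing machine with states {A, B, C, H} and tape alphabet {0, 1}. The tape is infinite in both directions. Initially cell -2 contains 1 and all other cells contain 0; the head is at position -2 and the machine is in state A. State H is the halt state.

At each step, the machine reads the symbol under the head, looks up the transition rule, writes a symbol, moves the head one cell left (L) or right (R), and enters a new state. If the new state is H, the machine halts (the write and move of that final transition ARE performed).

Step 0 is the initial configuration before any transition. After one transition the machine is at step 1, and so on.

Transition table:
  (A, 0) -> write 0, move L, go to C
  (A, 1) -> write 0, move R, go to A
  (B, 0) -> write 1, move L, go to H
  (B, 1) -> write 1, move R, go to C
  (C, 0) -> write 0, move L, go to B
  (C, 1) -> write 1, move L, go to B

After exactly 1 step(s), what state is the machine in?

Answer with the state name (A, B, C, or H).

Answer: A

Derivation:
Step 1: in state A at pos -2, read 1 -> (A,1)->write 0,move R,goto A. Now: state=A, head=-1, tape[-3..0]=0000 (head:   ^)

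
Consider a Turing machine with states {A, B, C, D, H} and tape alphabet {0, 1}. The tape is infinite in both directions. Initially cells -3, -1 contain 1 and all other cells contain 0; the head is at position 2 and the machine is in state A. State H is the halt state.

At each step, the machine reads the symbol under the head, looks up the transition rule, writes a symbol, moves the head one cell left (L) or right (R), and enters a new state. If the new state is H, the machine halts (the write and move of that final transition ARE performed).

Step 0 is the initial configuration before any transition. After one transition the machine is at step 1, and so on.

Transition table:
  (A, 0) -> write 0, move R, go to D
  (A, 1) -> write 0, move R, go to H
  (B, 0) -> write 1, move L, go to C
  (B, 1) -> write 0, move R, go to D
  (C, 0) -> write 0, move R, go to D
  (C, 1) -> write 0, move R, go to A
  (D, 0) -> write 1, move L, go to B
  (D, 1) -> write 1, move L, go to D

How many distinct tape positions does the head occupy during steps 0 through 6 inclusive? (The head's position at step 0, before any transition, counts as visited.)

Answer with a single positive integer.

Answer: 4

Derivation:
Step 1: in state A at pos 2, read 0 -> (A,0)->write 0,move R,goto D. Now: state=D, head=3, tape[-4..4]=010100000 (head:        ^)
Step 2: in state D at pos 3, read 0 -> (D,0)->write 1,move L,goto B. Now: state=B, head=2, tape[-4..4]=010100010 (head:       ^)
Step 3: in state B at pos 2, read 0 -> (B,0)->write 1,move L,goto C. Now: state=C, head=1, tape[-4..4]=010100110 (head:      ^)
Step 4: in state C at pos 1, read 0 -> (C,0)->write 0,move R,goto D. Now: state=D, head=2, tape[-4..4]=010100110 (head:       ^)
Step 5: in state D at pos 2, read 1 -> (D,1)->write 1,move L,goto D. Now: state=D, head=1, tape[-4..4]=010100110 (head:      ^)
Step 6: in state D at pos 1, read 0 -> (D,0)->write 1,move L,goto B. Now: state=B, head=0, tape[-4..4]=010101110 (head:     ^)
Head positions at steps 0..6: starting at 2, distinct positions visited = {0, 1, 2, 3} -> 4 position(s)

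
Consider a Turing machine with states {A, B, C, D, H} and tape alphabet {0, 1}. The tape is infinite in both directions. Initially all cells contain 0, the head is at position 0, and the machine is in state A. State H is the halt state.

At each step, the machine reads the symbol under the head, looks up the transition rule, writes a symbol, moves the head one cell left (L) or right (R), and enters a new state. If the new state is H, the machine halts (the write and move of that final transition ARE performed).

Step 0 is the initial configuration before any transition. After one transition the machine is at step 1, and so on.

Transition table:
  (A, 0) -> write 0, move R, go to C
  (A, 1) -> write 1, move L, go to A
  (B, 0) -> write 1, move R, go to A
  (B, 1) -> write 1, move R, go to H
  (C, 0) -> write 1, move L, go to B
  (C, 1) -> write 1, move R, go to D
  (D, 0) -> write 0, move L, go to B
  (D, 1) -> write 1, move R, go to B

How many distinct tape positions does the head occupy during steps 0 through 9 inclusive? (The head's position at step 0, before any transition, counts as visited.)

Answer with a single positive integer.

Step 1: in state A at pos 0, read 0 -> (A,0)->write 0,move R,goto C. Now: state=C, head=1, tape[-1..2]=0000 (head:   ^)
Step 2: in state C at pos 1, read 0 -> (C,0)->write 1,move L,goto B. Now: state=B, head=0, tape[-1..2]=0010 (head:  ^)
Step 3: in state B at pos 0, read 0 -> (B,0)->write 1,move R,goto A. Now: state=A, head=1, tape[-1..2]=0110 (head:   ^)
Step 4: in state A at pos 1, read 1 -> (A,1)->write 1,move L,goto A. Now: state=A, head=0, tape[-1..2]=0110 (head:  ^)
Step 5: in state A at pos 0, read 1 -> (A,1)->write 1,move L,goto A. Now: state=A, head=-1, tape[-2..2]=00110 (head:  ^)
Step 6: in state A at pos -1, read 0 -> (A,0)->write 0,move R,goto C. Now: state=C, head=0, tape[-2..2]=00110 (head:   ^)
Step 7: in state C at pos 0, read 1 -> (C,1)->write 1,move R,goto D. Now: state=D, head=1, tape[-2..2]=00110 (head:    ^)
Step 8: in state D at pos 1, read 1 -> (D,1)->write 1,move R,goto B. Now: state=B, head=2, tape[-2..3]=001100 (head:     ^)
Step 9: in state B at pos 2, read 0 -> (B,0)->write 1,move R,goto A. Now: state=A, head=3, tape[-2..4]=0011100 (head:      ^)
Head positions at steps 0..9: starting at 0, distinct positions visited = {-1, 0, 1, 2, 3} -> 5 position(s)

Answer: 5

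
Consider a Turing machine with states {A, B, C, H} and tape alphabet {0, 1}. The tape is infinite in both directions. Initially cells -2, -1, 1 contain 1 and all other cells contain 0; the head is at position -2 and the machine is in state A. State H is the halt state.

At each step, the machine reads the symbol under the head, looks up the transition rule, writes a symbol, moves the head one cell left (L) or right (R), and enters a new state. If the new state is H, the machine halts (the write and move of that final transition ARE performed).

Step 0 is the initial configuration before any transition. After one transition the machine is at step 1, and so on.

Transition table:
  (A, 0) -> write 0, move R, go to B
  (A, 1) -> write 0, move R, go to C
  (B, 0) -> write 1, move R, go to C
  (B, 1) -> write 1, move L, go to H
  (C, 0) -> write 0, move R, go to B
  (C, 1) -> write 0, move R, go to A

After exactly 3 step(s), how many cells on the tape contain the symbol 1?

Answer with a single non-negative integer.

Step 1: in state A at pos -2, read 1 -> (A,1)->write 0,move R,goto C. Now: state=C, head=-1, tape[-3..2]=001010 (head:   ^)
Step 2: in state C at pos -1, read 1 -> (C,1)->write 0,move R,goto A. Now: state=A, head=0, tape[-3..2]=000010 (head:    ^)
Step 3: in state A at pos 0, read 0 -> (A,0)->write 0,move R,goto B. Now: state=B, head=1, tape[-3..2]=000010 (head:     ^)
Cells containing 1 after step 3: {1} -> 1 cell(s)

Answer: 1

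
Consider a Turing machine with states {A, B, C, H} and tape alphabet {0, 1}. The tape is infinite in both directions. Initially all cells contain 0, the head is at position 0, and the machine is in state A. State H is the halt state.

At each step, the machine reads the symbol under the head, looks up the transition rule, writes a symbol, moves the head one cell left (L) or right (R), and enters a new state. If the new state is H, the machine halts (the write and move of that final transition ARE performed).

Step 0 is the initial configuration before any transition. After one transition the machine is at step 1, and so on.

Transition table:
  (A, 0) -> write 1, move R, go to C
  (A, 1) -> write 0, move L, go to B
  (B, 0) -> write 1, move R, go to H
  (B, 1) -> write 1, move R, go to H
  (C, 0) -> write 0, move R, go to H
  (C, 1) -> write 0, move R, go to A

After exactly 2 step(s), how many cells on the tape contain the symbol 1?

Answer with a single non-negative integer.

Answer: 1

Derivation:
Step 1: in state A at pos 0, read 0 -> (A,0)->write 1,move R,goto C. Now: state=C, head=1, tape[-1..2]=0100 (head:   ^)
Step 2: in state C at pos 1, read 0 -> (C,0)->write 0,move R,goto H. Now: state=H, head=2, tape[-1..3]=01000 (head:    ^)
Cells containing 1 after step 2: {0} -> 1 cell(s)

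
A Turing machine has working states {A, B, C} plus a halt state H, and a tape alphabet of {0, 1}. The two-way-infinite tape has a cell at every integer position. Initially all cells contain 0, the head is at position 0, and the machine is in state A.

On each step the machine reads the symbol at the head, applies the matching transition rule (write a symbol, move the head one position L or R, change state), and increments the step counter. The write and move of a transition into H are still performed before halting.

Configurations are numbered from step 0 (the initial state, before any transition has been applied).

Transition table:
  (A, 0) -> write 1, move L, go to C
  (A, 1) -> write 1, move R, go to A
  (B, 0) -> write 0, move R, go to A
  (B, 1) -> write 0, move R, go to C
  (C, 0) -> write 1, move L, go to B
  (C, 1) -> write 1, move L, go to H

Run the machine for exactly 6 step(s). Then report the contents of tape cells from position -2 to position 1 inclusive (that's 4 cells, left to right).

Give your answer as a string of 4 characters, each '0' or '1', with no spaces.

Answer: 0111

Derivation:
Step 1: in state A at pos 0, read 0 -> (A,0)->write 1,move L,goto C. Now: state=C, head=-1, tape[-2..1]=0010 (head:  ^)
Step 2: in state C at pos -1, read 0 -> (C,0)->write 1,move L,goto B. Now: state=B, head=-2, tape[-3..1]=00110 (head:  ^)
Step 3: in state B at pos -2, read 0 -> (B,0)->write 0,move R,goto A. Now: state=A, head=-1, tape[-3..1]=00110 (head:   ^)
Step 4: in state A at pos -1, read 1 -> (A,1)->write 1,move R,goto A. Now: state=A, head=0, tape[-3..1]=00110 (head:    ^)
Step 5: in state A at pos 0, read 1 -> (A,1)->write 1,move R,goto A. Now: state=A, head=1, tape[-3..2]=001100 (head:     ^)
Step 6: in state A at pos 1, read 0 -> (A,0)->write 1,move L,goto C. Now: state=C, head=0, tape[-3..2]=001110 (head:    ^)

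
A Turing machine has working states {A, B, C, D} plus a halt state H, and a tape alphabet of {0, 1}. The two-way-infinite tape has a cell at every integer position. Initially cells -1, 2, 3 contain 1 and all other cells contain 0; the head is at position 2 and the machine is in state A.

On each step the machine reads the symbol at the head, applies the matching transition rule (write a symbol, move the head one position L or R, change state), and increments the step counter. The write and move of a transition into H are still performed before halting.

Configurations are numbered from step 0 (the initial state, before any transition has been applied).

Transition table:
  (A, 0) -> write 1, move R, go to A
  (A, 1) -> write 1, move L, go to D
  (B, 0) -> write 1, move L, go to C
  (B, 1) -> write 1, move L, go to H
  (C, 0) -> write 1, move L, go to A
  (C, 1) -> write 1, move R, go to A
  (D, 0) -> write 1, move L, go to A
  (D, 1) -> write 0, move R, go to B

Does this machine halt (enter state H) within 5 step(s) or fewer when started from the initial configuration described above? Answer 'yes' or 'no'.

Answer: no

Derivation:
Step 1: in state A at pos 2, read 1 -> (A,1)->write 1,move L,goto D. Now: state=D, head=1, tape[-2..4]=0100110 (head:    ^)
Step 2: in state D at pos 1, read 0 -> (D,0)->write 1,move L,goto A. Now: state=A, head=0, tape[-2..4]=0101110 (head:   ^)
Step 3: in state A at pos 0, read 0 -> (A,0)->write 1,move R,goto A. Now: state=A, head=1, tape[-2..4]=0111110 (head:    ^)
Step 4: in state A at pos 1, read 1 -> (A,1)->write 1,move L,goto D. Now: state=D, head=0, tape[-2..4]=0111110 (head:   ^)
Step 5: in state D at pos 0, read 1 -> (D,1)->write 0,move R,goto B. Now: state=B, head=1, tape[-2..4]=0101110 (head:    ^)
After 5 step(s): state = B (not H) -> not halted within 5 -> no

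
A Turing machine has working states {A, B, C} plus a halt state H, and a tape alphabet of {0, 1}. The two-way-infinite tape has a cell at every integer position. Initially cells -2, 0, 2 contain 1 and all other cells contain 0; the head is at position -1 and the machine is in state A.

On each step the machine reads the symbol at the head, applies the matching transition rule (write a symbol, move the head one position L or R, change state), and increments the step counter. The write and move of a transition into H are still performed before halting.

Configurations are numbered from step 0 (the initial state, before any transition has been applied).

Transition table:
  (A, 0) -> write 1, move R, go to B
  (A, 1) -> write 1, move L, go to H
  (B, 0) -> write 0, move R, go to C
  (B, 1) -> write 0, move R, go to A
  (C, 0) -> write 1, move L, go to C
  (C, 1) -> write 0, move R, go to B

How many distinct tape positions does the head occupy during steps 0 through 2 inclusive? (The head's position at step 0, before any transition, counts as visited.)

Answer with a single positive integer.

Step 1: in state A at pos -1, read 0 -> (A,0)->write 1,move R,goto B. Now: state=B, head=0, tape[-3..3]=0111010 (head:    ^)
Step 2: in state B at pos 0, read 1 -> (B,1)->write 0,move R,goto A. Now: state=A, head=1, tape[-3..3]=0110010 (head:     ^)
Head positions at steps 0..2: starting at -1, distinct positions visited = {-1, 0, 1} -> 3 position(s)

Answer: 3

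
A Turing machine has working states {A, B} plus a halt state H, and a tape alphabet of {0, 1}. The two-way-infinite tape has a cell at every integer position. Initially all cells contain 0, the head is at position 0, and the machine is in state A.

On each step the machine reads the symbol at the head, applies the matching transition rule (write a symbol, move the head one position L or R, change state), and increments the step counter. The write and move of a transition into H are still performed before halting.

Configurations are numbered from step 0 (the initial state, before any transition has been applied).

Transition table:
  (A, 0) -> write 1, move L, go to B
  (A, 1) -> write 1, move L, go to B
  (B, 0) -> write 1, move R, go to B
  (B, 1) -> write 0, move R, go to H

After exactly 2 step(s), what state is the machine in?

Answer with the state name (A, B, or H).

Answer: B

Derivation:
Step 1: in state A at pos 0, read 0 -> (A,0)->write 1,move L,goto B. Now: state=B, head=-1, tape[-2..1]=0010 (head:  ^)
Step 2: in state B at pos -1, read 0 -> (B,0)->write 1,move R,goto B. Now: state=B, head=0, tape[-2..1]=0110 (head:   ^)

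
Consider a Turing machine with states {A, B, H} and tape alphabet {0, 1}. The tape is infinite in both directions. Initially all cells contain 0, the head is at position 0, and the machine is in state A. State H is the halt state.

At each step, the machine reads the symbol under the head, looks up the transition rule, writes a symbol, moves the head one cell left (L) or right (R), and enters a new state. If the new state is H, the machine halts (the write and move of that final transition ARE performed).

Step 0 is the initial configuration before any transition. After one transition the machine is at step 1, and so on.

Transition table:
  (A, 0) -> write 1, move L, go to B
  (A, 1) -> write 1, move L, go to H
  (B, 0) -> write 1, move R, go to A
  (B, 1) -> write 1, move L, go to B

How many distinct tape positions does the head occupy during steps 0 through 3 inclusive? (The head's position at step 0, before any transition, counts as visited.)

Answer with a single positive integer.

Step 1: in state A at pos 0, read 0 -> (A,0)->write 1,move L,goto B. Now: state=B, head=-1, tape[-2..1]=0010 (head:  ^)
Step 2: in state B at pos -1, read 0 -> (B,0)->write 1,move R,goto A. Now: state=A, head=0, tape[-2..1]=0110 (head:   ^)
Step 3: in state A at pos 0, read 1 -> (A,1)->write 1,move L,goto H. Now: state=H, head=-1, tape[-2..1]=0110 (head:  ^)
Head positions at steps 0..3: starting at 0, distinct positions visited = {-1, 0} -> 2 position(s)

Answer: 2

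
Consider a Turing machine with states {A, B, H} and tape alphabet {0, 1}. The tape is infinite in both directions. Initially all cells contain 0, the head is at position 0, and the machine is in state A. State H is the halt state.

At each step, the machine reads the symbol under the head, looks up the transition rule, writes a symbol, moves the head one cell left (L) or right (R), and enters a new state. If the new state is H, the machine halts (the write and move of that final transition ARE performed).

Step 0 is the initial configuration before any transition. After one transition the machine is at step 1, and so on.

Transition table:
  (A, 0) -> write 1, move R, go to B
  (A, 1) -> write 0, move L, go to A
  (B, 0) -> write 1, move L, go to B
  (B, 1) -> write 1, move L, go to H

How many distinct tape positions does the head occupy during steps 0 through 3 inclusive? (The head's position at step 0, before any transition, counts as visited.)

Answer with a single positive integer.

Step 1: in state A at pos 0, read 0 -> (A,0)->write 1,move R,goto B. Now: state=B, head=1, tape[-1..2]=0100 (head:   ^)
Step 2: in state B at pos 1, read 0 -> (B,0)->write 1,move L,goto B. Now: state=B, head=0, tape[-1..2]=0110 (head:  ^)
Step 3: in state B at pos 0, read 1 -> (B,1)->write 1,move L,goto H. Now: state=H, head=-1, tape[-2..2]=00110 (head:  ^)
Head positions at steps 0..3: starting at 0, distinct positions visited = {-1, 0, 1} -> 3 position(s)

Answer: 3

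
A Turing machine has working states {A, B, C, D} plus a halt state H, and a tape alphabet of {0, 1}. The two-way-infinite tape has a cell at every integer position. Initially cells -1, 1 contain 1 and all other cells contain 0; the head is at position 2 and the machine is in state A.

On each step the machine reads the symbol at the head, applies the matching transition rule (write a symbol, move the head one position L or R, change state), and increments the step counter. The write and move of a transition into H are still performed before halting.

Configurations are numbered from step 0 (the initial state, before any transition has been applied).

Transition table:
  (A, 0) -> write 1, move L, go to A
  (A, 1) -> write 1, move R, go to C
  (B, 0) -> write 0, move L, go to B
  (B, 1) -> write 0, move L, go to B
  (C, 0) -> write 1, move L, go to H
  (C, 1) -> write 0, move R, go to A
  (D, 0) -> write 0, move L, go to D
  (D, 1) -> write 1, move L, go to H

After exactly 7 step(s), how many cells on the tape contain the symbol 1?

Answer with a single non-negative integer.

Answer: 3

Derivation:
Step 1: in state A at pos 2, read 0 -> (A,0)->write 1,move L,goto A. Now: state=A, head=1, tape[-2..3]=010110 (head:    ^)
Step 2: in state A at pos 1, read 1 -> (A,1)->write 1,move R,goto C. Now: state=C, head=2, tape[-2..3]=010110 (head:     ^)
Step 3: in state C at pos 2, read 1 -> (C,1)->write 0,move R,goto A. Now: state=A, head=3, tape[-2..4]=0101000 (head:      ^)
Step 4: in state A at pos 3, read 0 -> (A,0)->write 1,move L,goto A. Now: state=A, head=2, tape[-2..4]=0101010 (head:     ^)
Step 5: in state A at pos 2, read 0 -> (A,0)->write 1,move L,goto A. Now: state=A, head=1, tape[-2..4]=0101110 (head:    ^)
Step 6: in state A at pos 1, read 1 -> (A,1)->write 1,move R,goto C. Now: state=C, head=2, tape[-2..4]=0101110 (head:     ^)
Step 7: in state C at pos 2, read 1 -> (C,1)->write 0,move R,goto A. Now: state=A, head=3, tape[-2..4]=0101010 (head:      ^)
Cells containing 1 after step 7: {-1, 1, 3} -> 3 cell(s)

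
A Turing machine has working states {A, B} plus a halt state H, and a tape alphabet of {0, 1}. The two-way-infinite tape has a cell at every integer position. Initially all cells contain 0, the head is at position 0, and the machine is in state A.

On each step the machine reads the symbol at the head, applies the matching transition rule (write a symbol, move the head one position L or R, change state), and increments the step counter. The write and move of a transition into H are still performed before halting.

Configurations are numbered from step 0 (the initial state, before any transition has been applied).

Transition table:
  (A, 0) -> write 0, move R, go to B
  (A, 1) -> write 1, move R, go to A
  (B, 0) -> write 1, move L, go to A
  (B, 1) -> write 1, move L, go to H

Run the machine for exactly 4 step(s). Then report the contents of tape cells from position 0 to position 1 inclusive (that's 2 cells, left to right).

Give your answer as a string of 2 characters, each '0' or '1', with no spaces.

Step 1: in state A at pos 0, read 0 -> (A,0)->write 0,move R,goto B. Now: state=B, head=1, tape[-1..2]=0000 (head:   ^)
Step 2: in state B at pos 1, read 0 -> (B,0)->write 1,move L,goto A. Now: state=A, head=0, tape[-1..2]=0010 (head:  ^)
Step 3: in state A at pos 0, read 0 -> (A,0)->write 0,move R,goto B. Now: state=B, head=1, tape[-1..2]=0010 (head:   ^)
Step 4: in state B at pos 1, read 1 -> (B,1)->write 1,move L,goto H. Now: state=H, head=0, tape[-1..2]=0010 (head:  ^)

Answer: 01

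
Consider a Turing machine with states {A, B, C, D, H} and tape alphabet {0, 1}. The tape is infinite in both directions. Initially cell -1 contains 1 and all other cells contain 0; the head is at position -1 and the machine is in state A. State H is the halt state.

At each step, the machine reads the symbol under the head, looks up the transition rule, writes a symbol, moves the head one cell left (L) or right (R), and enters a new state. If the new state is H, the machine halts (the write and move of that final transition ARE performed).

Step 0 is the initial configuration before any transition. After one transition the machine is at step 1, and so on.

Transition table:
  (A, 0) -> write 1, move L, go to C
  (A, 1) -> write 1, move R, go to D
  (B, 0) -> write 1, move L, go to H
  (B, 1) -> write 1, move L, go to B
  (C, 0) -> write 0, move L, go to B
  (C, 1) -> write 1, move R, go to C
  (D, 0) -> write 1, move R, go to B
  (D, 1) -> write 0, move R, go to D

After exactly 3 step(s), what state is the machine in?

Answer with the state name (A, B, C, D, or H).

Step 1: in state A at pos -1, read 1 -> (A,1)->write 1,move R,goto D. Now: state=D, head=0, tape[-2..1]=0100 (head:   ^)
Step 2: in state D at pos 0, read 0 -> (D,0)->write 1,move R,goto B. Now: state=B, head=1, tape[-2..2]=01100 (head:    ^)
Step 3: in state B at pos 1, read 0 -> (B,0)->write 1,move L,goto H. Now: state=H, head=0, tape[-2..2]=01110 (head:   ^)

Answer: H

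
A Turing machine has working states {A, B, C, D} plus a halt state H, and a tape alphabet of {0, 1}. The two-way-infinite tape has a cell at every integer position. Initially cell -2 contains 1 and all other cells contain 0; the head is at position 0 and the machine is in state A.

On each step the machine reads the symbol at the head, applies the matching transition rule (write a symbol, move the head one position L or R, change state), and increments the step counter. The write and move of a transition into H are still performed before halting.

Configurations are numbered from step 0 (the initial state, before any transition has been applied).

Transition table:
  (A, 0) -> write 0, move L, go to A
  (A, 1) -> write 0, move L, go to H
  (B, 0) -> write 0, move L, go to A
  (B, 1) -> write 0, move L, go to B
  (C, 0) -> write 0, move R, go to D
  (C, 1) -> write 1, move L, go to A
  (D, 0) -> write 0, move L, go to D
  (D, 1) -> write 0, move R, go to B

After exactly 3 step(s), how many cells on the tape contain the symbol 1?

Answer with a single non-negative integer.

Step 1: in state A at pos 0, read 0 -> (A,0)->write 0,move L,goto A. Now: state=A, head=-1, tape[-3..1]=01000 (head:   ^)
Step 2: in state A at pos -1, read 0 -> (A,0)->write 0,move L,goto A. Now: state=A, head=-2, tape[-3..1]=01000 (head:  ^)
Step 3: in state A at pos -2, read 1 -> (A,1)->write 0,move L,goto H. Now: state=H, head=-3, tape[-4..1]=000000 (head:  ^)
No cell contains 1 after step 3 -> 0 cell(s)

Answer: 0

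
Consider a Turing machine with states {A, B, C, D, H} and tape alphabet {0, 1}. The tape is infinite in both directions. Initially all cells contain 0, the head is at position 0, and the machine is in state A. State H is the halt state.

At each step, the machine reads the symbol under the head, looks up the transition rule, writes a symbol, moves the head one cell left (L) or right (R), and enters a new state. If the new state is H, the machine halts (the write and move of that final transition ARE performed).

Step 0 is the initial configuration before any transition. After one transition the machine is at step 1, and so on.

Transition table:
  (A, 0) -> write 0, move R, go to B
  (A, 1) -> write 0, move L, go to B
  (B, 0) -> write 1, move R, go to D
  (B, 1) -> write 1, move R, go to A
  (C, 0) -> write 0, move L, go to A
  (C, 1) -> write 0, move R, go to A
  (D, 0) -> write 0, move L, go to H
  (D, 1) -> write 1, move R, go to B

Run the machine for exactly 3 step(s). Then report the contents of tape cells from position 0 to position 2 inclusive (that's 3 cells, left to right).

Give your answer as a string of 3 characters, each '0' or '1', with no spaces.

Step 1: in state A at pos 0, read 0 -> (A,0)->write 0,move R,goto B. Now: state=B, head=1, tape[-1..2]=0000 (head:   ^)
Step 2: in state B at pos 1, read 0 -> (B,0)->write 1,move R,goto D. Now: state=D, head=2, tape[-1..3]=00100 (head:    ^)
Step 3: in state D at pos 2, read 0 -> (D,0)->write 0,move L,goto H. Now: state=H, head=1, tape[-1..3]=00100 (head:   ^)

Answer: 010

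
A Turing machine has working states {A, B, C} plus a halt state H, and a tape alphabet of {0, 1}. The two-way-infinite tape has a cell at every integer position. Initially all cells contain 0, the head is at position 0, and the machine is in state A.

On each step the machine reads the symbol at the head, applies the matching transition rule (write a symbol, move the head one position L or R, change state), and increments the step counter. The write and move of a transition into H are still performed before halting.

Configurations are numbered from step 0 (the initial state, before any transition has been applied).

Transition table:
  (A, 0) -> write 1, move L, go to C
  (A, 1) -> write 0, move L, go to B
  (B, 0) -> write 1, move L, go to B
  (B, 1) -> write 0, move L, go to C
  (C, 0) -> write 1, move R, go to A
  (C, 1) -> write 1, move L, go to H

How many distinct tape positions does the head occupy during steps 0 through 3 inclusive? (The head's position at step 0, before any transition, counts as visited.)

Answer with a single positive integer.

Answer: 2

Derivation:
Step 1: in state A at pos 0, read 0 -> (A,0)->write 1,move L,goto C. Now: state=C, head=-1, tape[-2..1]=0010 (head:  ^)
Step 2: in state C at pos -1, read 0 -> (C,0)->write 1,move R,goto A. Now: state=A, head=0, tape[-2..1]=0110 (head:   ^)
Step 3: in state A at pos 0, read 1 -> (A,1)->write 0,move L,goto B. Now: state=B, head=-1, tape[-2..1]=0100 (head:  ^)
Head positions at steps 0..3: starting at 0, distinct positions visited = {-1, 0} -> 2 position(s)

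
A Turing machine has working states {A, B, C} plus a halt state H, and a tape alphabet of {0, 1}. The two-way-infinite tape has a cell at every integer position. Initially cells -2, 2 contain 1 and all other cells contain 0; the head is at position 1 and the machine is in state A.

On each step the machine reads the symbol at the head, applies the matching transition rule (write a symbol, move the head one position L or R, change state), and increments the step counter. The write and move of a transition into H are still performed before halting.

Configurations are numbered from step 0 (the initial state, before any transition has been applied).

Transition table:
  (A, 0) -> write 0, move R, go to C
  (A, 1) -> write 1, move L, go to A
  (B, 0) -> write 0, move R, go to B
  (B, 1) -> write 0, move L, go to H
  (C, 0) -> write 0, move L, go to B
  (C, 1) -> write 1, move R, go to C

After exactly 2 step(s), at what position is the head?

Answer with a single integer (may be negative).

Step 1: in state A at pos 1, read 0 -> (A,0)->write 0,move R,goto C. Now: state=C, head=2, tape[-3..3]=0100010 (head:      ^)
Step 2: in state C at pos 2, read 1 -> (C,1)->write 1,move R,goto C. Now: state=C, head=3, tape[-3..4]=01000100 (head:       ^)

Answer: 3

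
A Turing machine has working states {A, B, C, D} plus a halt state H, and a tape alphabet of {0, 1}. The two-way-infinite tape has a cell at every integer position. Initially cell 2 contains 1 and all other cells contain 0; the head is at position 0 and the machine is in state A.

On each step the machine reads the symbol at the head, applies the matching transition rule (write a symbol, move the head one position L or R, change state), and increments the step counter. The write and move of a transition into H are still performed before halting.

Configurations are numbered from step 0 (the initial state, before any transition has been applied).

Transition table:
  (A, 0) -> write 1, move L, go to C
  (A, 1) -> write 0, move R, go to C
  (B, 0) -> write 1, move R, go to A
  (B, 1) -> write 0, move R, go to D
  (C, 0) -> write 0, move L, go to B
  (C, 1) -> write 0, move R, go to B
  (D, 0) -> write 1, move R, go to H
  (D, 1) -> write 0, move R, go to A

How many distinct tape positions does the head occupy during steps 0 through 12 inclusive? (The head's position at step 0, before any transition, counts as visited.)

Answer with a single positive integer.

Step 1: in state A at pos 0, read 0 -> (A,0)->write 1,move L,goto C. Now: state=C, head=-1, tape[-2..3]=001010 (head:  ^)
Step 2: in state C at pos -1, read 0 -> (C,0)->write 0,move L,goto B. Now: state=B, head=-2, tape[-3..3]=0001010 (head:  ^)
Step 3: in state B at pos -2, read 0 -> (B,0)->write 1,move R,goto A. Now: state=A, head=-1, tape[-3..3]=0101010 (head:   ^)
Step 4: in state A at pos -1, read 0 -> (A,0)->write 1,move L,goto C. Now: state=C, head=-2, tape[-3..3]=0111010 (head:  ^)
Step 5: in state C at pos -2, read 1 -> (C,1)->write 0,move R,goto B. Now: state=B, head=-1, tape[-3..3]=0011010 (head:   ^)
Step 6: in state B at pos -1, read 1 -> (B,1)->write 0,move R,goto D. Now: state=D, head=0, tape[-3..3]=0001010 (head:    ^)
Step 7: in state D at pos 0, read 1 -> (D,1)->write 0,move R,goto A. Now: state=A, head=1, tape[-3..3]=0000010 (head:     ^)
Step 8: in state A at pos 1, read 0 -> (A,0)->write 1,move L,goto C. Now: state=C, head=0, tape[-3..3]=0000110 (head:    ^)
Step 9: in state C at pos 0, read 0 -> (C,0)->write 0,move L,goto B. Now: state=B, head=-1, tape[-3..3]=0000110 (head:   ^)
Step 10: in state B at pos -1, read 0 -> (B,0)->write 1,move R,goto A. Now: state=A, head=0, tape[-3..3]=0010110 (head:    ^)
Step 11: in state A at pos 0, read 0 -> (A,0)->write 1,move L,goto C. Now: state=C, head=-1, tape[-3..3]=0011110 (head:   ^)
Step 12: in state C at pos -1, read 1 -> (C,1)->write 0,move R,goto B. Now: state=B, head=0, tape[-3..3]=0001110 (head:    ^)
Head positions at steps 0..12: starting at 0, distinct positions visited = {-2, -1, 0, 1} -> 4 position(s)

Answer: 4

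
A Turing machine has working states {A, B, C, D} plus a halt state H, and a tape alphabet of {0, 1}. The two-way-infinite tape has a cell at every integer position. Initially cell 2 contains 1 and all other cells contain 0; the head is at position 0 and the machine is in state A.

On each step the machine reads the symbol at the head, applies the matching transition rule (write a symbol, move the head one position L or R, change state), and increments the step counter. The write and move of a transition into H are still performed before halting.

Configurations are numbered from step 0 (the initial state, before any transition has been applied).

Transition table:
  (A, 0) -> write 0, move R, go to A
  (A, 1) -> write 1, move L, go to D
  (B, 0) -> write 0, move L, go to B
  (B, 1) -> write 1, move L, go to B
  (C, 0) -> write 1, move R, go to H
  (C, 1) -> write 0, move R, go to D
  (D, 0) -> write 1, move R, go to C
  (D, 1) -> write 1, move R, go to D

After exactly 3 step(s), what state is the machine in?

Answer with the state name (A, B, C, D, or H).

Step 1: in state A at pos 0, read 0 -> (A,0)->write 0,move R,goto A. Now: state=A, head=1, tape[-1..3]=00010 (head:   ^)
Step 2: in state A at pos 1, read 0 -> (A,0)->write 0,move R,goto A. Now: state=A, head=2, tape[-1..3]=00010 (head:    ^)
Step 3: in state A at pos 2, read 1 -> (A,1)->write 1,move L,goto D. Now: state=D, head=1, tape[-1..3]=00010 (head:   ^)

Answer: D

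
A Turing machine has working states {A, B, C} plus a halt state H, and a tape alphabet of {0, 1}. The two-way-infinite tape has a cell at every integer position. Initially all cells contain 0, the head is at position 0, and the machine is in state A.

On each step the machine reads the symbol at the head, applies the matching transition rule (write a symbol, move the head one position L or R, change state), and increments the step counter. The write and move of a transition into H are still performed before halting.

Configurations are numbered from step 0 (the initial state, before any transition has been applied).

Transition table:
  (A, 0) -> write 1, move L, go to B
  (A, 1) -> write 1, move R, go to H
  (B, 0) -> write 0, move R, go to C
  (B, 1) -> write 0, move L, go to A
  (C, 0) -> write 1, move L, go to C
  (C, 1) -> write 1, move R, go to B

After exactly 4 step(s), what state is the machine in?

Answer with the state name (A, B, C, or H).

Answer: C

Derivation:
Step 1: in state A at pos 0, read 0 -> (A,0)->write 1,move L,goto B. Now: state=B, head=-1, tape[-2..1]=0010 (head:  ^)
Step 2: in state B at pos -1, read 0 -> (B,0)->write 0,move R,goto C. Now: state=C, head=0, tape[-2..1]=0010 (head:   ^)
Step 3: in state C at pos 0, read 1 -> (C,1)->write 1,move R,goto B. Now: state=B, head=1, tape[-2..2]=00100 (head:    ^)
Step 4: in state B at pos 1, read 0 -> (B,0)->write 0,move R,goto C. Now: state=C, head=2, tape[-2..3]=001000 (head:     ^)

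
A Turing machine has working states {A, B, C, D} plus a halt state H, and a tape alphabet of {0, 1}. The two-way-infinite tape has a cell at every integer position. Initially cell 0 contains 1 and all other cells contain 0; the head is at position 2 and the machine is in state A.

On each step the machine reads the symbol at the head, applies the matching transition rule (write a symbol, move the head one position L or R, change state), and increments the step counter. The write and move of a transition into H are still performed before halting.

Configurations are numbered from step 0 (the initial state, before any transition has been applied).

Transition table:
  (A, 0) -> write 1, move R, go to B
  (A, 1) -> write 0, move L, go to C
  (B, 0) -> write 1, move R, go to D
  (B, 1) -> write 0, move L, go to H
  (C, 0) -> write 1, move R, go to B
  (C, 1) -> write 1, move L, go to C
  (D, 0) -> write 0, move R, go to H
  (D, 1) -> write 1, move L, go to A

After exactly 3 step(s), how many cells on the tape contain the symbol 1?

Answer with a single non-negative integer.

Step 1: in state A at pos 2, read 0 -> (A,0)->write 1,move R,goto B. Now: state=B, head=3, tape[-1..4]=010100 (head:     ^)
Step 2: in state B at pos 3, read 0 -> (B,0)->write 1,move R,goto D. Now: state=D, head=4, tape[-1..5]=0101100 (head:      ^)
Step 3: in state D at pos 4, read 0 -> (D,0)->write 0,move R,goto H. Now: state=H, head=5, tape[-1..6]=01011000 (head:       ^)
Cells containing 1 after step 3: {0, 2, 3} -> 3 cell(s)

Answer: 3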